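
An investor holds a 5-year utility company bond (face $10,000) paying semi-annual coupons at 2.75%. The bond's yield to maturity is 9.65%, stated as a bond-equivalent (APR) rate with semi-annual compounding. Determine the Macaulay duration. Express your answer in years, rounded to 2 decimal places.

4.64 years

Periodic yield y = 0.04825. Discount each cash flow and weight by its period:
  t   CF        PV=CF/(1+0.04825)^t    t·PV
  1       137.50       131.1710       131.1710
  2       137.50       125.1333       250.2666
  3       137.50       119.3735       358.1206
  4       137.50       113.8789       455.5155
  5       137.50       108.6371       543.1857
  6       137.50       103.6367       621.8201
  7       137.50        98.8664       692.0646
  8       137.50        94.3156       754.5251
  9       137.50        89.9744       809.7694
  10   10,137.50     6,328.2286    63,282.2856
  Σ                  7,313.2155    67,898.7244
Price P = Σ PV = 7,313.2155.
Macaulay duration = Σ(t·PV) / P = 67,898.7244 / 7,313.2155 = 9.28439 half-year periods.
In years: 9.28439 / 2 = 4.64219 years.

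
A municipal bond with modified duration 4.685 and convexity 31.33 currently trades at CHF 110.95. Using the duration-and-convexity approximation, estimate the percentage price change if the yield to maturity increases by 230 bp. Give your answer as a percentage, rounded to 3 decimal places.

Duration effect: -D_mod·Δy = -4.685 × (+0.023) = -0.107755
Convexity effect: ½·C·(Δy)² = 0.5 × 31.33 × (0.023)² = +0.008286785
ΔP/P ≈ -0.107755 + 0.008286785 = -0.099468215
= -9.9468215%.

-9.947%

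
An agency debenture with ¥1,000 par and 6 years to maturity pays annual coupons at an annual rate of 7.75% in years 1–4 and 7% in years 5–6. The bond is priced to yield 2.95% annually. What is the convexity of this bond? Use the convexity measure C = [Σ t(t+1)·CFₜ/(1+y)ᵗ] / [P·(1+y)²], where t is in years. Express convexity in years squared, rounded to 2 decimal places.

32.05

With y = 0.0295:
  t   CF        PV=CF/(1+0.0295)^t    t·PV        t(t+1)·PV
  1        77.50        75.2793        75.2793         150.5585
  2        77.50        73.1222       146.2443         438.7329
  3        77.50        71.0269       213.0806         852.3224
  4        77.50        68.9916       275.9665       1,379.8323
  5        70.00        60.5294       302.6469       1,815.8816
  6     1,070.00       898.7226     5,392.3357      37,746.3500
  Σ                  1,247.6719     6,405.5533      42,383.6778
P = 1,247.6719.
Convexity = Σ t(t+1)·PV / [P·(1+y)²] = 42,383.6778 / (1,247.6719 × 1.059870) = 32.05129.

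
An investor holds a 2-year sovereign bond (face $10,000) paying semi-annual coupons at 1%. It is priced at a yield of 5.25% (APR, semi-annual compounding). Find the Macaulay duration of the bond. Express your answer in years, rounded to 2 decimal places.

1.98 years

Periodic yield y = 0.02625. Discount each cash flow and weight by its period:
  t   CF        PV=CF/(1+0.02625)^t    t·PV
  1        50.00        48.7211        48.7211
  2        50.00        47.4749        94.9497
  3        50.00        46.2605       138.7816
  4    10,050.00     9,060.5254    36,242.1015
  Σ                  9,202.9818    36,524.5539
Price P = Σ PV = 9,202.9818.
Macaulay duration = Σ(t·PV) / P = 36,524.5539 / 9,202.9818 = 3.96877 half-year periods.
In years: 3.96877 / 2 = 1.98439 years.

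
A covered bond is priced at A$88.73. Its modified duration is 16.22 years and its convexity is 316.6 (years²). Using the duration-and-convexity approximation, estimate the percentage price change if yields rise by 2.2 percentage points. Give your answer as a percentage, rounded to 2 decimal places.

-28.02%

Duration effect: -D_mod·Δy = -16.22 × (+0.022) = -0.356840
Convexity effect: ½·C·(Δy)² = 0.5 × 316.6 × (0.022)² = +0.0766172
ΔP/P ≈ -0.356840 + 0.0766172 = -0.2802228
= -28.02228%.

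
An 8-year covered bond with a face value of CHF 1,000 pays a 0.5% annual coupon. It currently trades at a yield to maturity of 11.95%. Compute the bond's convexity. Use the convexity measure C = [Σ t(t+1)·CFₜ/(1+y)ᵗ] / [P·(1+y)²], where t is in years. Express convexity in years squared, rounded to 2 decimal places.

With y = 0.1195:
  t   CF        PV=CF/(1+0.1195)^t    t·PV        t(t+1)·PV
  1         5.00         4.4663         4.4663           8.9326
  2         5.00         3.9895         7.9791          23.9372
  3         5.00         3.5637        10.6910          42.7641
  4         5.00         3.1833        12.7331          63.6654
  5         5.00         2.8435        14.2174          85.3043
  6         5.00         2.5400        15.2397         106.6780
  7         5.00         2.2688        15.8818         127.0543
  8     1,005.00       407.3552     3,258.8417      29,329.5753
  Σ                    430.2102     3,340.0500      29,787.9111
P = 430.2102.
Convexity = Σ t(t+1)·PV / [P·(1+y)²] = 29,787.9111 / (430.2102 × 1.253280) = 55.24731.

55.25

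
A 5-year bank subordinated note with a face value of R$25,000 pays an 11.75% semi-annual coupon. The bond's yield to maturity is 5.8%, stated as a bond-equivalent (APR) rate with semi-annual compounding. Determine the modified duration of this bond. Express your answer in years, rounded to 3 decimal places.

Periodic yield y = 0.029. First find Macaulay duration:
  t   CF        PV=CF/(1+0.029)^t    t·PV
  1     1,468.75     1,427.3567     1,427.3567
  2     1,468.75     1,387.1299     2,774.2598
  3     1,468.75     1,348.0368     4,044.1105
  4     1,468.75     1,310.0455     5,240.1820
  5     1,468.75     1,273.1249     6,365.6244
  6     1,468.75     1,237.2448     7,423.4687
  7     1,468.75     1,202.3759     8,416.6312
  8     1,468.75     1,168.4897     9,347.9174
  9     1,468.75     1,135.5585    10,220.0264
  10   26,468.75    19,887.4767   198,874.7673
  Σ                 31,376.8393   254,134.3443
P = 31,376.8393; Macaulay duration = 254,134.3443 / 31,376.8393 = 8.09942 half-year periods = 4.04971 years.
Modified duration = D_Mac / (1 + y) = 4.04971 / 1.029 = 3.93558 years.

3.936 years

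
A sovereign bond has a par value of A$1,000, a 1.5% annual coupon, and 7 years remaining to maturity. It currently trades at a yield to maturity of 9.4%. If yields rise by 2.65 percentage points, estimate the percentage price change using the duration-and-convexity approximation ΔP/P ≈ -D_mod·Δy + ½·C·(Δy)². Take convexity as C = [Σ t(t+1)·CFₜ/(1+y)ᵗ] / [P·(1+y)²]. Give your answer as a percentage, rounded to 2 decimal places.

-14.44%

With y = 0.094:
  t   CF        PV=CF/(1+0.094)^t    t·PV        t(t+1)·PV
  1        15.00        13.7112        13.7112          27.4223
  2        15.00        12.5330        25.0661          75.1983
  3        15.00        11.4562        34.3685         137.4740
  4        15.00        10.4718        41.8873         209.4363
  5        15.00         9.5720        47.8602         287.1613
  6        15.00         8.7496        52.4975         367.4825
  7     1,015.00       541.1838     3,788.2866      30,306.2928
  Σ                    607.6776     4,003.6773      31,410.4675
P = 607.6776; D_Mac = 6.58849 yrs; D_mod = 6.02238 yrs; C = 43.18834.
Duration effect: -6.02238 × (+0.0265) = -0.159593
Convexity effect: 0.5 × 43.18834 × (0.0265)² = +0.0151645
ΔP/P ≈ -0.159593 + 0.0151645 = -0.144429 = -14.4429%.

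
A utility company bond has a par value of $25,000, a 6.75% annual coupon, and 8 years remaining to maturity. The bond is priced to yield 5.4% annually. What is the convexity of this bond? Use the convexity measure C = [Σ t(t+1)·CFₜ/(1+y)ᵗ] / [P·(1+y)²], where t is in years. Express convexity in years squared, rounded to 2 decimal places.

With y = 0.054:
  t   CF        PV=CF/(1+0.054)^t    t·PV        t(t+1)·PV
  1     1,687.50     1,601.0436     1,601.0436       3,202.0873
  2     1,687.50     1,519.0167     3,038.0335       9,114.1004
  3     1,687.50     1,441.1924     4,323.5771      17,294.3082
  4     1,687.50     1,367.3552     5,469.4207      27,347.1035
  5     1,687.50     1,297.3009     6,486.5046      38,919.0277
  6     1,687.50     1,230.8358     7,385.0147      51,695.1032
  7     1,687.50     1,167.7759     8,174.4312      65,395.4500
  8    26,687.50    17,521.9729   140,175.7835   1,261,582.0519
  Σ                 27,146.4935   176,653.8090   1,474,549.2321
P = 27,146.4935.
Convexity = Σ t(t+1)·PV / [P·(1+y)²] = 1,474,549.2321 / (27,146.4935 × 1.110916) = 48.89498.

48.89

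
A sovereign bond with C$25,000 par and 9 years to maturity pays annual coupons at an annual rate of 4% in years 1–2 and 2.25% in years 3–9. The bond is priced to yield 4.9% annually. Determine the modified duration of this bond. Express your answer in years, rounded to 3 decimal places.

Periodic yield y = 0.049. First find Macaulay duration:
  t   CF        PV=CF/(1+0.049)^t    t·PV
  1     1,000.00       953.2888       953.2888
  2     1,000.00       908.7596     1,817.5192
  3       562.50       487.2996     1,461.8988
  4       562.50       464.5373     1,858.1491
  5       562.50       442.8382     2,214.1910
  6       562.50       422.1527     2,532.9164
  7       562.50       402.4335     2,817.0344
  8       562.50       383.6354     3,069.0828
  9    25,562.50    16,619.7288   149,577.5588
  Σ                 21,084.6739   166,301.6395
P = 21,084.6739; Macaulay duration = 166,301.6395 / 21,084.6739 = 7.88732 years.
Modified duration = D_Mac / (1 + y) = 7.88732 / 1.049 = 7.51890 years.

7.519 years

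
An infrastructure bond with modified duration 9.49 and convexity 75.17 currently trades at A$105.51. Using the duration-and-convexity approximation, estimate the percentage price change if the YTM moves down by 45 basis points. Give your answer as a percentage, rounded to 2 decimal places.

Duration effect: -D_mod·Δy = -9.49 × (-0.0045) = +0.042705
Convexity effect: ½·C·(Δy)² = 0.5 × 75.17 × (-0.0045)² = +0.00076109625
ΔP/P ≈ +0.042705 + 0.00076109625 = +0.04346609625
= +4.346609625%.

+4.35%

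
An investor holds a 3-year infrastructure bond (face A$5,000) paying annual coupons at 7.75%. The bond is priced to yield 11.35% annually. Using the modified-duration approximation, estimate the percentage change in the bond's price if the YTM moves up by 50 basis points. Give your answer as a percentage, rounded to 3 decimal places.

Periodic yield y = 0.1135. Modified duration first:
  t   CF        PV=CF/(1+0.1135)^t    t·PV
  1       387.50       348.0018       348.0018
  2       387.50       312.5297       625.0594
  3     5,387.50     3,902.2637    11,706.7912
  Σ                  4,562.7952    12,679.8524
P = 4,562.7952; D_Mac = 2.77897 yrs; D_mod = 2.77897/(1+0.1135) = 2.49570 yrs.
ΔP/P ≈ -D_mod · Δy = -2.49570 × (+0.005) = -0.012479 = -1.2479%.

-1.248%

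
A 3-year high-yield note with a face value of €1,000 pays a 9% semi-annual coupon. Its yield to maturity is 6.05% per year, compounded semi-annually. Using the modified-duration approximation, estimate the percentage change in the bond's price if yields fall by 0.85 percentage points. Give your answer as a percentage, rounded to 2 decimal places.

Periodic yield y = 0.03025. Modified duration first:
  t   CF        PV=CF/(1+0.03025)^t    t·PV
  1        45.00        43.6787        43.6787
  2        45.00        42.3962        84.7925
  3        45.00        41.1514       123.4542
  4        45.00        39.9431       159.7725
  5        45.00        38.7703       193.8516
  6     1,045.00       873.8976     5,243.3857
  Σ                  1,079.8374     5,848.9351
P = 1,079.8374; D_Mac = 5.41650 half-year periods = 2.70825 yrs; D_mod = 2.70825/(1+0.03025) = 2.62873 yrs.
ΔP/P ≈ -D_mod · Δy = -2.62873 × (-0.0085) = +0.022344 = +2.2344%.

+2.23%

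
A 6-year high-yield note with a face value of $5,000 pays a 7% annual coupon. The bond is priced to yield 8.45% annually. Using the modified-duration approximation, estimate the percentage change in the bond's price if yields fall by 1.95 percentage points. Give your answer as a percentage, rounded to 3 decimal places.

Periodic yield y = 0.0845. Modified duration first:
  t   CF        PV=CF/(1+0.0845)^t    t·PV
  1       350.00       322.7294       322.7294
  2       350.00       297.5836       595.1671
  3       350.00       274.3970       823.1910
  4       350.00       253.0171     1,012.0683
  5       350.00       233.3030     1,166.5148
  6     5,350.00     3,288.3379    19,730.0277
  Σ                  4,669.3679    23,649.6983
P = 4,669.3679; D_Mac = 5.06486 yrs; D_mod = 5.06486/(1+0.0845) = 4.67023 yrs.
ΔP/P ≈ -D_mod · Δy = -4.67023 × (-0.0195) = +0.091069 = +9.1069%.

+9.107%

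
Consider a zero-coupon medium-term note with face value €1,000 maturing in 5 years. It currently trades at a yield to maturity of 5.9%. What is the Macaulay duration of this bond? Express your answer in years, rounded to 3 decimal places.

A zero-coupon bond has a single cash flow at maturity, so its Macaulay duration equals its maturity: 5 years.

5.000 years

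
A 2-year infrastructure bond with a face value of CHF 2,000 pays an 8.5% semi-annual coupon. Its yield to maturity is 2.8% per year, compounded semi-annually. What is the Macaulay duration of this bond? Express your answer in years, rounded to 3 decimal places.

1.888 years

Periodic yield y = 0.014. Discount each cash flow and weight by its period:
  t   CF        PV=CF/(1+0.014)^t    t·PV
  1        85.00        83.8264        83.8264
  2        85.00        82.6691       165.3381
  3        85.00        81.5277       244.5830
  4     2,085.00     1,972.2149     7,888.8597
  Σ                  2,220.2381     8,382.6073
Price P = Σ PV = 2,220.2381.
Macaulay duration = Σ(t·PV) / P = 8,382.6073 / 2,220.2381 = 3.77554 half-year periods.
In years: 3.77554 / 2 = 1.88777 years.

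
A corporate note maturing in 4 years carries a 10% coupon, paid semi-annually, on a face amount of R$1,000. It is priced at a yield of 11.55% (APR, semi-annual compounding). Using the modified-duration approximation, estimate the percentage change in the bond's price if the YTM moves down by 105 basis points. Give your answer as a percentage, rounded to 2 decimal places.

Periodic yield y = 0.05775. Modified duration first:
  t   CF        PV=CF/(1+0.05775)^t    t·PV
  1        50.00        47.2701        47.2701
  2        50.00        44.6893        89.3787
  3        50.00        42.2494       126.7483
  4        50.00        39.9427       159.7710
  5        50.00        37.7620       188.8099
  6        50.00        35.7003       214.2018
  7        50.00        33.7512       236.2582
  8     1,050.00       670.0775     5,360.6199
  Σ                    951.4426     6,423.0579
P = 951.4426; D_Mac = 6.75086 half-year periods = 3.37543 yrs; D_mod = 3.37543/(1+0.05775) = 3.19114 yrs.
ΔP/P ≈ -D_mod · Δy = -3.19114 × (-0.0105) = +0.033507 = +3.3507%.

+3.35%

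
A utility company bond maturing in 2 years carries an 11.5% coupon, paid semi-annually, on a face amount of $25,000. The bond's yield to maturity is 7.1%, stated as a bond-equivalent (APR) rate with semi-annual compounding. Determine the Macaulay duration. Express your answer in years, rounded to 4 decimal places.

1.8493 years

Periodic yield y = 0.0355. Discount each cash flow and weight by its period:
  t   CF        PV=CF/(1+0.0355)^t    t·PV
  1     1,437.50     1,388.2183     1,388.2183
  2     1,437.50     1,340.6260     2,681.2521
  3     1,437.50     1,294.6654     3,883.9962
  4    26,437.50    22,994.2883    91,977.1531
  Σ                 27,017.7980    99,930.6196
Price P = Σ PV = 27,017.7980.
Macaulay duration = Σ(t·PV) / P = 99,930.6196 / 27,017.7980 = 3.69870 half-year periods.
In years: 3.69870 / 2 = 1.84935 years.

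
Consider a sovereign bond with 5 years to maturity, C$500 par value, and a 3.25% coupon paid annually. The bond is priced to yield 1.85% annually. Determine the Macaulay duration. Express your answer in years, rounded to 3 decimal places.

4.706 years

Periodic yield y = 0.0185. Discount each cash flow and weight by its year:
  t   CF        PV=CF/(1+0.0185)^t    t·PV
  1        16.25        15.9548        15.9548
  2        16.25        15.6650        31.3301
  3        16.25        15.3805        46.1415
  4        16.25        15.1011        60.4045
  5       516.25       471.0369     2,355.1843
  Σ                    533.1383     2,509.0152
Price P = Σ PV = 533.1383.
Macaulay duration = Σ(t·PV) / P = 2,509.0152 / 533.1383 = 4.70612 years.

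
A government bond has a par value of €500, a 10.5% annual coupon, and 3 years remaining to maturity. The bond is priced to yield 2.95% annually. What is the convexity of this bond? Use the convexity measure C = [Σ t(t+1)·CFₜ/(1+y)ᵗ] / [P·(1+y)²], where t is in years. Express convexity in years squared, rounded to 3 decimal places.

10.067

With y = 0.0295:
  t   CF        PV=CF/(1+0.0295)^t    t·PV        t(t+1)·PV
  1        52.50        50.9956        50.9956         101.9913
  2        52.50        49.5344        99.0687         297.2062
  3       552.50       506.3528     1,519.0584       6,076.2338
  Σ                    606.8828     1,669.1228       6,475.4312
P = 606.8828.
Convexity = Σ t(t+1)·PV / [P·(1+y)²] = 6,475.4312 / (606.8828 × 1.059870) = 10.06726.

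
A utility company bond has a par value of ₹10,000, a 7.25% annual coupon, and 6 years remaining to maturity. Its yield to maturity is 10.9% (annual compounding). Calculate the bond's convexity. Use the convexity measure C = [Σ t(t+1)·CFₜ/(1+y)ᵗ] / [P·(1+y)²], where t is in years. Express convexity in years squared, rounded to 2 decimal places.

With y = 0.109:
  t   CF        PV=CF/(1+0.109)^t    t·PV        t(t+1)·PV
  1       725.00       653.7421       653.7421       1,307.4842
  2       725.00       589.4879     1,178.9759       3,536.9276
  3       725.00       531.5491     1,594.6472       6,378.5889
  4       725.00       479.3048     1,917.2194       9,586.0970
  5       725.00       432.1955     2,160.9777      12,965.8660
  6    10,725.00     5,765.1157    34,590.6939     242,134.8574
  Σ                  8,451.3951    42,096.2562     275,909.8211
P = 8,451.3951.
Convexity = Σ t(t+1)·PV / [P·(1+y)²] = 275,909.8211 / (8,451.3951 × 1.229881) = 26.54457.

26.54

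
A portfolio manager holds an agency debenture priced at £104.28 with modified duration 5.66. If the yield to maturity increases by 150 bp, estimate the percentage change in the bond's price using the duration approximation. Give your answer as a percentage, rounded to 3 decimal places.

Duration approximation: ΔP/P ≈ -D_mod · Δy = -5.66 × (+0.015) = -0.084900.
As a percentage: -8.4900%.

-8.490%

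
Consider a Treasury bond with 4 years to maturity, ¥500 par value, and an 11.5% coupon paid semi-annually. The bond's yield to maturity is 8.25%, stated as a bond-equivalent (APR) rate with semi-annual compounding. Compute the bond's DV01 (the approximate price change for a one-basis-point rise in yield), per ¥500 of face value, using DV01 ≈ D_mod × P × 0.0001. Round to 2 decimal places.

Periodic yield y = 0.04125.
  t   CF        PV=CF/(1+0.04125)^t    t·PV
  1        28.75        27.6110        27.6110
  2        28.75        26.5172        53.0344
  3        28.75        25.4667        76.4001
  4        28.75        24.4578        97.8313
  5        28.75        23.4889       117.4445
  6        28.75        22.5584       135.3502
  7        28.75        21.6647       151.6529
  8       528.75       382.6575     3,061.2602
  Σ                    554.4223     3,720.5848
P = 554.4223; D_Mac = 6.71074 half-year periods = 3.35537 yrs; D_mod = 3.22244 yrs.
DV01 ≈ 3.22244 × 554.4223 × 0.0001 = 0.178660.

¥0.18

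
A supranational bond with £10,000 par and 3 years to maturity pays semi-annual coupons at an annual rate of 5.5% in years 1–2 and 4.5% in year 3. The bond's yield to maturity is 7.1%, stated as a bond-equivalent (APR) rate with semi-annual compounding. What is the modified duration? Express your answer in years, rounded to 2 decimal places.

Periodic yield y = 0.0355. First find Macaulay duration:
  t   CF        PV=CF/(1+0.0355)^t    t·PV
  1       275.00       265.5722       265.5722
  2       275.00       256.4676       512.9352
  3       275.00       247.6751       743.0254
  4       275.00       239.1841       956.7363
  5       225.00       188.9870       944.9352
  6    10,225.00     8,293.9745    49,763.8472
  Σ                  9,491.8605    53,187.0514
P = 9,491.8605; Macaulay duration = 53,187.0514 / 9,491.8605 = 5.60344 half-year periods = 2.80172 years.
Modified duration = D_Mac / (1 + y) = 2.80172 / 1.0355 = 2.70567 years.

2.71 years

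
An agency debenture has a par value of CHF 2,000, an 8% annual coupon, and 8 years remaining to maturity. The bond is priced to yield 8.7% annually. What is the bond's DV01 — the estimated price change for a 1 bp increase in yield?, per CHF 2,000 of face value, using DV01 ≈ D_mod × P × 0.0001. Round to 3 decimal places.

CHF 1.090

Periodic yield y = 0.087.
  t   CF        PV=CF/(1+0.087)^t    t·PV
  1       160.00       147.1941       147.1941
  2       160.00       135.4132       270.8263
  3       160.00       124.5751       373.7254
  4       160.00       114.6045       458.4181
  5       160.00       105.4320       527.1598
  6       160.00        96.9935       581.9611
  7       160.00        89.2305       624.6133
  8     2,160.00     1,108.1981     8,865.5847
  Σ                  1,921.6410    11,849.4829
P = 1,921.6410; D_Mac = 6.16634 yrs; D_mod = 5.67280 yrs.
DV01 ≈ 5.67280 × 1,921.6410 × 0.0001 = 1.090109.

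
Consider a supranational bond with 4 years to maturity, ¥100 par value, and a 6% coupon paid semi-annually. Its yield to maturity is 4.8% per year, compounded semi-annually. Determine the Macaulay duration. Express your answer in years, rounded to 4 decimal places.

3.6247 years

Periodic yield y = 0.024. Discount each cash flow and weight by its period:
  t   CF        PV=CF/(1+0.024)^t    t·PV
  1         3.00         2.9297         2.9297
  2         3.00         2.8610         5.7220
  3         3.00         2.7940         8.3819
  4         3.00         2.7285        10.9139
  5         3.00         2.6645        13.3227
  6         3.00         2.6021        15.6125
  7         3.00         2.5411        17.7877
  8       103.00        85.1996       681.5968
  Σ                    104.3205       756.2673
Price P = Σ PV = 104.3205.
Macaulay duration = Σ(t·PV) / P = 756.2673 / 104.3205 = 7.24946 half-year periods.
In years: 7.24946 / 2 = 3.62473 years.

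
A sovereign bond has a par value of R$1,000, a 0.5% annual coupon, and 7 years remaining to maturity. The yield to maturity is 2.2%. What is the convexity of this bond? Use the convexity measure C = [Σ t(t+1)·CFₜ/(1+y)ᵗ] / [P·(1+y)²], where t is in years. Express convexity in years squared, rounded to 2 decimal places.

52.48

With y = 0.022:
  t   CF        PV=CF/(1+0.022)^t    t·PV        t(t+1)·PV
  1         5.00         4.8924         4.8924           9.7847
  2         5.00         4.7871         9.5741          28.7223
  3         5.00         4.6840        14.0520          56.2081
  4         5.00         4.5832        18.3327          91.6635
  5         5.00         4.4845        22.4226         134.5355
  6         5.00         4.3880        26.3279         184.2952
  7     1,005.00       862.9980     6,040.9860      48,327.8882
  Σ                    890.8171     6,136.5877      48,833.0974
P = 890.8171.
Convexity = Σ t(t+1)·PV / [P·(1+y)²] = 48,833.0974 / (890.8171 × 1.044484) = 52.48364.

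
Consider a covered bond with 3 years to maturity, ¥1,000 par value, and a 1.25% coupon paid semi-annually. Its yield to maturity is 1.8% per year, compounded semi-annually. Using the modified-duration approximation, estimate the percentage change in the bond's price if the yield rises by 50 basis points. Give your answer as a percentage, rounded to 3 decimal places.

-1.464%

Periodic yield y = 0.009. Modified duration first:
  t   CF        PV=CF/(1+0.009)^t    t·PV
  1         6.25         6.1943         6.1943
  2         6.25         6.1390        12.2780
  3         6.25         6.0842        18.2527
  4         6.25         6.0300        24.1199
  5         6.25         5.9762        29.8809
  6     1,006.25       953.5839     5,721.5032
  Σ                    984.0075     5,812.2290
P = 984.0075; D_Mac = 5.90669 half-year periods = 2.95335 yrs; D_mod = 2.95335/(1+0.009) = 2.92700 yrs.
ΔP/P ≈ -D_mod · Δy = -2.92700 × (+0.005) = -0.014635 = -1.4635%.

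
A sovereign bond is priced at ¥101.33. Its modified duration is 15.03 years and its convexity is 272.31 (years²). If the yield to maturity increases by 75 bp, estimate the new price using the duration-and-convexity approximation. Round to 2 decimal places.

Duration effect: -D_mod·Δy = -15.03 × (+0.0075) = -0.112725
Convexity effect: ½·C·(Δy)² = 0.5 × 272.31 × (0.0075)² = +0.00765871875
ΔP/P ≈ -0.112725 + 0.00765871875 = -0.10506628125
New price ≈ 101.33 × (1 - 0.10506628125) = 90.6836337209375.

¥90.68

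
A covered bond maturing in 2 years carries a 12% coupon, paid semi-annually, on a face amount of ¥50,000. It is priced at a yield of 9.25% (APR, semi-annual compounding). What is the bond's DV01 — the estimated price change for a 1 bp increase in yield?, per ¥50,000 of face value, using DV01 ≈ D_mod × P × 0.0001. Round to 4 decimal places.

Periodic yield y = 0.04625.
  t   CF        PV=CF/(1+0.04625)^t    t·PV
  1     3,000.00     2,867.3835     2,867.3835
  2     3,000.00     2,740.6294     5,481.2588
  3     3,000.00     2,619.4785     7,858.4356
  4    53,000.00    44,231.7361   176,926.9443
  Σ                 52,459.2275   193,134.0222
P = 52,459.2275; D_Mac = 3.68160 half-year periods = 1.84080 yrs; D_mod = 1.75943 yrs.
DV01 ≈ 1.75943 × 52,459.2275 × 0.0001 = 9.229822.

¥9.2298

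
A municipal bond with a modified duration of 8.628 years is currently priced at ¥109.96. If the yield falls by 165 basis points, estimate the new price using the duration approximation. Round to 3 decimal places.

Duration approximation: ΔP/P ≈ -D_mod · Δy = -8.628 × (-0.0165) = +0.142362.
New price ≈ 109.96 × (1 + 0.142362) = 125.61412552.

¥125.614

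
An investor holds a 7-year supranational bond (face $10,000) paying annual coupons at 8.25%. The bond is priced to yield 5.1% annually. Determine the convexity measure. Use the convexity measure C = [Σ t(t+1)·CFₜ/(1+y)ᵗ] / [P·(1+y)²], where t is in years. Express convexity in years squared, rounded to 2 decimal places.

38.39

With y = 0.051:
  t   CF        PV=CF/(1+0.051)^t    t·PV        t(t+1)·PV
  1       825.00       784.9667       784.9667       1,569.9334
  2       825.00       746.8760     1,493.7520       4,481.2561
  3       825.00       710.6337     2,131.9011       8,527.6044
  4       825.00       676.1500     2,704.6002      13,523.0010
  5       825.00       643.3397     3,216.6986      19,300.1917
  6       825.00       612.1215     3,672.7292      25,709.1041
  7    10,825.00     7,642.0327    53,494.2290     427,953.8323
  Σ                 11,816.1204    67,498.8769     501,064.9231
P = 11,816.1204.
Convexity = Σ t(t+1)·PV / [P·(1+y)²] = 501,064.9231 / (11,816.1204 × 1.104601) = 38.38961.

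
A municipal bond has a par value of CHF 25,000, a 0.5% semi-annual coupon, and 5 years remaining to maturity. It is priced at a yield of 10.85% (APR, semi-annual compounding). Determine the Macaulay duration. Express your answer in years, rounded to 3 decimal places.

Periodic yield y = 0.05425. Discount each cash flow and weight by its period:
  t   CF        PV=CF/(1+0.05425)^t    t·PV
  1        62.50        59.2839        59.2839
  2        62.50        56.2332       112.4664
  3        62.50        53.3395       160.0186
  4        62.50        50.5948       202.3791
  5        62.50        47.9912       239.9562
  6        62.50        45.5217       273.1301
  7        62.50        43.1792       302.2545
  8        62.50        40.9573       327.6583
  9        62.50        38.8497       349.6472
  10   25,062.50    14,777.0687   147,770.6872
  Σ                 15,213.0192   149,797.4814
Price P = Σ PV = 15,213.0192.
Macaulay duration = Σ(t·PV) / P = 149,797.4814 / 15,213.0192 = 9.84666 half-year periods.
In years: 9.84666 / 2 = 4.92333 years.

4.923 years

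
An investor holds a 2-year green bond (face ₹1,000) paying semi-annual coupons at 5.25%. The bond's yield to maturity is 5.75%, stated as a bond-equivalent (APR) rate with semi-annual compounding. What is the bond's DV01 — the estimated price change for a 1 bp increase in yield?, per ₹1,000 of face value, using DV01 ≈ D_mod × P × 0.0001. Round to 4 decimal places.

₹0.1853

Periodic yield y = 0.02875.
  t   CF        PV=CF/(1+0.02875)^t    t·PV
  1        26.25        25.5164        25.5164
  2        26.25        24.8033        49.6066
  3        26.25        24.1101        72.3304
  4     1,026.25       916.2496     3,664.9982
  Σ                    990.6794     3,812.4517
P = 990.6794; D_Mac = 3.84832 half-year periods = 1.92416 yrs; D_mod = 1.87039 yrs.
DV01 ≈ 1.87039 × 990.6794 × 0.0001 = 0.185295.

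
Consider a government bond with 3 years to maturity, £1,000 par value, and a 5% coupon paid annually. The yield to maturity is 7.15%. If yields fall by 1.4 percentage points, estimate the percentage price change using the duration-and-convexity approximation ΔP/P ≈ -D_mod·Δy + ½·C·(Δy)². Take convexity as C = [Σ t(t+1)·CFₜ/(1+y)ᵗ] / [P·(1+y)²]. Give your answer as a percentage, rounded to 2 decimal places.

With y = 0.0715:
  t   CF        PV=CF/(1+0.0715)^t    t·PV        t(t+1)·PV
  1        50.00        46.6636        46.6636          93.3271
  2        50.00        43.5497        87.0995         261.2985
  3     1,050.00       853.5182     2,560.5545      10,242.2181
  Σ                    943.7315     2,694.3176      10,596.8437
P = 943.7315; D_Mac = 2.85496 yrs; D_mod = 2.66445 yrs; C = 9.78011.
Duration effect: -2.66445 × (-0.014) = +0.037302
Convexity effect: 0.5 × 9.78011 × (-0.014)² = +0.0009585
ΔP/P ≈ +0.037302 + 0.0009585 = +0.038261 = +3.8261%.

+3.83%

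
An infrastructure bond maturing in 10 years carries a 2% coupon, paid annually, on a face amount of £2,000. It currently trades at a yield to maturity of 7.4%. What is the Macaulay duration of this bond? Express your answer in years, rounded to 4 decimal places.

Periodic yield y = 0.074. Discount each cash flow and weight by its year:
  t   CF        PV=CF/(1+0.074)^t    t·PV
  1        40.00        37.2439        37.2439
  2        40.00        34.6778        69.3556
  3        40.00        32.2884        96.8653
  4        40.00        30.0637       120.2549
  5        40.00        27.9923       139.9615
  6        40.00        26.0636       156.3816
  7        40.00        24.2678       169.8744
  8        40.00        22.5957       180.7656
  9        40.00        21.0388       189.3494
  10    2,040.00       999.0503     9,990.5030
  Σ                  1,255.2824    11,150.5553
Price P = Σ PV = 1,255.2824.
Macaulay duration = Σ(t·PV) / P = 11,150.5553 / 1,255.2824 = 8.88291 years.

8.8829 years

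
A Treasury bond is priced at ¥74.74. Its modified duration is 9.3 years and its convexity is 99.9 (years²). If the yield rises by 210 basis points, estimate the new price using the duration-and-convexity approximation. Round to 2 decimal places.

¥61.79

Duration effect: -D_mod·Δy = -9.3 × (+0.021) = -0.195300
Convexity effect: ½·C·(Δy)² = 0.5 × 99.9 × (0.021)² = +0.02202795
ΔP/P ≈ -0.195300 + 0.02202795 = -0.17327205
New price ≈ 74.74 × (1 - 0.17327205) = 61.789646983.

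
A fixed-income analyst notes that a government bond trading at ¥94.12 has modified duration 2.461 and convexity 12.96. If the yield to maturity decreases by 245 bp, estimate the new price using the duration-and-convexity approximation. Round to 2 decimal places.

¥100.16

Duration effect: -D_mod·Δy = -2.461 × (-0.0245) = +0.0602945
Convexity effect: ½·C·(Δy)² = 0.5 × 12.96 × (-0.0245)² = +0.00388962
ΔP/P ≈ +0.0602945 + 0.00388962 = +0.06418412
New price ≈ 94.12 × (1 + 0.06418412) = 100.1610093744.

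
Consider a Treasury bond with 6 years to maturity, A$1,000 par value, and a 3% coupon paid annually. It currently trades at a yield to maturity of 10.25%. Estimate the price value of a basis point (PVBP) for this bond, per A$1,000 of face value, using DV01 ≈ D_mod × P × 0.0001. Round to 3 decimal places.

Periodic yield y = 0.1025.
  t   CF        PV=CF/(1+0.1025)^t    t·PV
  1        30.00        27.2109        27.2109
  2        30.00        24.6811        49.3621
  3        30.00        22.3865        67.1594
  4        30.00        20.3052        81.2207
  5        30.00        18.4174        92.0870
  6     1,030.00       573.5425     3,441.2552
  Σ                    686.5435     3,758.2954
P = 686.5435; D_Mac = 5.47423 yrs; D_mod = 4.96529 yrs.
DV01 ≈ 4.96529 × 686.5435 × 0.0001 = 0.340888.

A$0.341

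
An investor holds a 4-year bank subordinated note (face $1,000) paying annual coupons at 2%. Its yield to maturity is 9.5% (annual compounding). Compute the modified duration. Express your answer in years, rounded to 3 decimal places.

3.529 years

Periodic yield y = 0.095. First find Macaulay duration:
  t   CF        PV=CF/(1+0.095)^t    t·PV
  1        20.00        18.2648        18.2648
  2        20.00        16.6802        33.3604
  3        20.00        15.2331        45.6992
  4     1,020.00       709.4858     2,837.9431
  Σ                    759.6639     2,935.2676
P = 759.6639; Macaulay duration = 2,935.2676 / 759.6639 = 3.86390 years.
Modified duration = D_Mac / (1 + y) = 3.86390 / 1.095 = 3.52868 years.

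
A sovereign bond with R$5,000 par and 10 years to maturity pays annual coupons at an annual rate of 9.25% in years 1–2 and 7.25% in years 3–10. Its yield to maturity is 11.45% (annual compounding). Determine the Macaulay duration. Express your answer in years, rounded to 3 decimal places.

6.786 years

Periodic yield y = 0.1145. Discount each cash flow and weight by its year:
  t   CF        PV=CF/(1+0.1145)^t    t·PV
  1       462.50       414.9843       414.9843
  2       462.50       372.3502       744.7004
  3       362.50       261.8592       785.5775
  4       362.50       234.9566       939.8266
  5       362.50       210.8180     1,054.0899
  6       362.50       189.1592     1,134.9555
  7       362.50       169.7257     1,188.0796
  8       362.50       152.2886     1,218.3089
  9       362.50       136.6430     1,229.7869
  10    5,362.50     1,813.7047    18,137.0469
  Σ                  3,956.4895    26,847.3565
Price P = Σ PV = 3,956.4895.
Macaulay duration = Σ(t·PV) / P = 26,847.3565 / 3,956.4895 = 6.78565 years.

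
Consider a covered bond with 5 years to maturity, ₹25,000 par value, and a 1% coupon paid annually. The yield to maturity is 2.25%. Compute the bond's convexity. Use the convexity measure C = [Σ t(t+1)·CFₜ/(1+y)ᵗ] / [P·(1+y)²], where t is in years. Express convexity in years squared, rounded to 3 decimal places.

With y = 0.0225:
  t   CF        PV=CF/(1+0.0225)^t    t·PV        t(t+1)·PV
  1       250.00       244.4988       244.4988         488.9976
  2       250.00       239.1186       478.2372       1,434.7117
  3       250.00       233.8568       701.5705       2,806.2820
  4       250.00       228.7108       914.8433       4,574.2167
  5    25,250.00    22,591.4860   112,957.4302     677,744.5810
  Σ                 23,537.6711   115,296.5800     687,048.7889
P = 23,537.6711.
Convexity = Σ t(t+1)·PV / [P·(1+y)²] = 687,048.7889 / (23,537.6711 × 1.045506) = 27.91885.

27.919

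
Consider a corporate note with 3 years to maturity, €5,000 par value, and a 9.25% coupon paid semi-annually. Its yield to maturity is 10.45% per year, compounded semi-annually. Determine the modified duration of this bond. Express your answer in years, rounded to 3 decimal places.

Periodic yield y = 0.05225. First find Macaulay duration:
  t   CF        PV=CF/(1+0.05225)^t    t·PV
  1       231.25       219.7672       219.7672
  2       231.25       208.8545       417.7090
  3       231.25       198.4837       595.4512
  4       231.25       188.6279       754.5117
  5       231.25       179.2615       896.3076
  6     5,231.25     3,853.8239    23,122.9436
  Σ                  4,848.8188    26,006.6903
P = 4,848.8188; Macaulay duration = 26,006.6903 / 4,848.8188 = 5.36351 half-year periods = 2.68176 years.
Modified duration = D_Mac / (1 + y) = 2.68176 / 1.05225 = 2.54859 years.

2.549 years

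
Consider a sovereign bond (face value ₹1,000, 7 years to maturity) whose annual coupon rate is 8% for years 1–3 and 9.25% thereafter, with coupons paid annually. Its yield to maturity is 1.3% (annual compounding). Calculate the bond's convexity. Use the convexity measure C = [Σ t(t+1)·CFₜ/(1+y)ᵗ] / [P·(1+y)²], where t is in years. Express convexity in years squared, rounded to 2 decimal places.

With y = 0.013:
  t   CF        PV=CF/(1+0.013)^t    t·PV        t(t+1)·PV
  1        80.00        78.9733        78.9733         157.9467
  2        80.00        77.9599       155.9197         467.7592
  3        80.00        76.9594       230.8782         923.5128
  4        92.50        87.8424       351.3694       1,756.8470
  5        92.50        86.7151       433.5753       2,601.4517
  6        92.50        85.6022       513.6134       3,595.2935
  7     1,092.50       998.0570     6,986.3987      55,891.1898
  Σ                  1,492.1092     8,750.7280      65,394.0007
P = 1,492.1092.
Convexity = Σ t(t+1)·PV / [P·(1+y)²] = 65,394.0007 / (1,492.1092 × 1.026169) = 42.70890.

42.71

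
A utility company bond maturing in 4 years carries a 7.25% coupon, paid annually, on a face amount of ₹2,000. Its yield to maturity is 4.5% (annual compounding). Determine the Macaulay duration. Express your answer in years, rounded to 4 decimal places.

3.6319 years

Periodic yield y = 0.045. Discount each cash flow and weight by its year:
  t   CF        PV=CF/(1+0.045)^t    t·PV
  1       145.00       138.7560       138.7560
  2       145.00       132.7808       265.5617
  3       145.00       127.0630       381.1890
  4     2,145.00     1,798.7141     7,194.8563
  Σ                  2,197.3139     7,980.3630
Price P = Σ PV = 2,197.3139.
Macaulay duration = Σ(t·PV) / P = 7,980.3630 / 2,197.3139 = 3.63187 years.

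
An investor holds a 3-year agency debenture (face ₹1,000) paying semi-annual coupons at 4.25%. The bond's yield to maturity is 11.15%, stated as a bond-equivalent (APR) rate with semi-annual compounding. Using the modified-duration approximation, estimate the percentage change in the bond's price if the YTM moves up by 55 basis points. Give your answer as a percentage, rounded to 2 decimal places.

-1.47%

Periodic yield y = 0.05575. Modified duration first:
  t   CF        PV=CF/(1+0.05575)^t    t·PV
  1        21.25        20.1279        20.1279
  2        21.25        19.0650        38.1300
  3        21.25        18.0583        54.1748
  4        21.25        17.1047        68.4187
  5        21.25        16.2014        81.0072
  6     1,021.25       737.5060     4,425.0357
  Σ                    828.0632     4,686.8942
P = 828.0632; D_Mac = 5.66007 half-year periods = 2.83003 yrs; D_mod = 2.83003/(1+0.05575) = 2.68059 yrs.
ΔP/P ≈ -D_mod · Δy = -2.68059 × (+0.0055) = -0.014743 = -1.4743%.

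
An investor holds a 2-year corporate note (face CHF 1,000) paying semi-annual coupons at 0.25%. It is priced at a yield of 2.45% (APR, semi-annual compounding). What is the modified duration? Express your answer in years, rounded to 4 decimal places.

1.9720 years

Periodic yield y = 0.01225. First find Macaulay duration:
  t   CF        PV=CF/(1+0.01225)^t    t·PV
  1         1.25         1.2349         1.2349
  2         1.25         1.2199         2.4399
  3         1.25         1.2052         3.6155
  4     1,001.25       953.6552     3,814.6209
  Σ                    957.3152     3,821.9111
P = 957.3152; Macaulay duration = 3,821.9111 / 957.3152 = 3.99232 half-year periods = 1.99616 years.
Modified duration = D_Mac / (1 + y) = 1.99616 / 1.01225 = 1.97200 years.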